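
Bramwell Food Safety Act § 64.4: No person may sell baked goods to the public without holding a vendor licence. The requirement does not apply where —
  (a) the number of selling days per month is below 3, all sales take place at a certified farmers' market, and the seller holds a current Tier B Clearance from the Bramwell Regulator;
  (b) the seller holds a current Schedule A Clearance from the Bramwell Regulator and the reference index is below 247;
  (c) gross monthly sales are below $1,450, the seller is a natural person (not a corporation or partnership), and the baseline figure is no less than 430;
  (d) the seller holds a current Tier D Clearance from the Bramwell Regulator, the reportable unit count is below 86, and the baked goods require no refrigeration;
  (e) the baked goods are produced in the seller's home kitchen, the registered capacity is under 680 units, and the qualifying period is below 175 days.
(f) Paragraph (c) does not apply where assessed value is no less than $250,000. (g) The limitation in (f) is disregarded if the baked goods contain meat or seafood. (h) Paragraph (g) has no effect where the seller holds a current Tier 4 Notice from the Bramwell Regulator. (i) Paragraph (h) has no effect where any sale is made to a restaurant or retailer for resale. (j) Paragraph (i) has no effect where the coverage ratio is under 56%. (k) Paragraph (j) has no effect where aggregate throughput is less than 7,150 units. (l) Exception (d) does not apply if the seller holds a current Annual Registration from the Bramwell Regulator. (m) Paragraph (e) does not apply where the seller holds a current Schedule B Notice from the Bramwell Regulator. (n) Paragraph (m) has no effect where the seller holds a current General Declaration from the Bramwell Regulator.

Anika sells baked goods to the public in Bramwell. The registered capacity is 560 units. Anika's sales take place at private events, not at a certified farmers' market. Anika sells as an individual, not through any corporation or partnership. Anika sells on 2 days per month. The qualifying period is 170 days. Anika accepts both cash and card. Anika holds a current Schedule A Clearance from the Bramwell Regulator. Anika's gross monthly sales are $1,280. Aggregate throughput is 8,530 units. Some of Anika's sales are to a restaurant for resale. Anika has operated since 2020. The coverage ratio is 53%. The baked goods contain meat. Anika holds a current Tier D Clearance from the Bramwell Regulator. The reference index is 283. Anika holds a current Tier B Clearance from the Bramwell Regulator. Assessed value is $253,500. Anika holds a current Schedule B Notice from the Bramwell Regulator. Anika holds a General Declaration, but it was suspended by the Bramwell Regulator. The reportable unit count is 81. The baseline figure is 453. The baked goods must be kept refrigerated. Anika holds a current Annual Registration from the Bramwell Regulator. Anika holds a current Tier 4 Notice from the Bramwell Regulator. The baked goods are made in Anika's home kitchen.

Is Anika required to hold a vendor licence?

Yes — Anika must hold a vendor licence.

Exception (a) requires that all sales take place at a certified farmers' market; but sales are at private events, not a certified farmers' market, so (a) is unavailable.
Exception (b) does not apply: the reference index is 283, not below 247.
All of (c)'s requirements are met (gross monthly sales are $1,280, below the $1,450 limit; the seller is a natural person; the baseline figure is 453, meeting the 430 threshold). However, paragraphs (f)–(k) must be considered: (f) operates — assessed value is $253,500, meeting the $250,000 threshold. (g) is triggered (the baked goods contain meat), but is itself disapplied by (h): (h) applies — a current Tier 4 Notice is held. (i) would limit (h) — some sales are to a restaurant for resale — but (j) sets (i) aside: (j) applies — the coverage ratio is 53%, under the 56% limit. (k) is not engaged (aggregate throughput is 8,530 units, not less than 7,150 units), so (j) stands. (c) is therefore removed.
Exception (d) fails — the baked goods require refrigeration.
Exception (e): the baked goods are home-kitchen produced; the registered capacity is 560 units, under the 680 units limit; the qualifying period is 170 days, below the 175 days limit — every condition holds. But: (m) operates against (e): a current Schedule B Notice is held. (n) is not engaged (no current General Declaration is held), so (m) stands. Exception (e) does not apply.
None of the exceptions is available; § 64.4 applies in full.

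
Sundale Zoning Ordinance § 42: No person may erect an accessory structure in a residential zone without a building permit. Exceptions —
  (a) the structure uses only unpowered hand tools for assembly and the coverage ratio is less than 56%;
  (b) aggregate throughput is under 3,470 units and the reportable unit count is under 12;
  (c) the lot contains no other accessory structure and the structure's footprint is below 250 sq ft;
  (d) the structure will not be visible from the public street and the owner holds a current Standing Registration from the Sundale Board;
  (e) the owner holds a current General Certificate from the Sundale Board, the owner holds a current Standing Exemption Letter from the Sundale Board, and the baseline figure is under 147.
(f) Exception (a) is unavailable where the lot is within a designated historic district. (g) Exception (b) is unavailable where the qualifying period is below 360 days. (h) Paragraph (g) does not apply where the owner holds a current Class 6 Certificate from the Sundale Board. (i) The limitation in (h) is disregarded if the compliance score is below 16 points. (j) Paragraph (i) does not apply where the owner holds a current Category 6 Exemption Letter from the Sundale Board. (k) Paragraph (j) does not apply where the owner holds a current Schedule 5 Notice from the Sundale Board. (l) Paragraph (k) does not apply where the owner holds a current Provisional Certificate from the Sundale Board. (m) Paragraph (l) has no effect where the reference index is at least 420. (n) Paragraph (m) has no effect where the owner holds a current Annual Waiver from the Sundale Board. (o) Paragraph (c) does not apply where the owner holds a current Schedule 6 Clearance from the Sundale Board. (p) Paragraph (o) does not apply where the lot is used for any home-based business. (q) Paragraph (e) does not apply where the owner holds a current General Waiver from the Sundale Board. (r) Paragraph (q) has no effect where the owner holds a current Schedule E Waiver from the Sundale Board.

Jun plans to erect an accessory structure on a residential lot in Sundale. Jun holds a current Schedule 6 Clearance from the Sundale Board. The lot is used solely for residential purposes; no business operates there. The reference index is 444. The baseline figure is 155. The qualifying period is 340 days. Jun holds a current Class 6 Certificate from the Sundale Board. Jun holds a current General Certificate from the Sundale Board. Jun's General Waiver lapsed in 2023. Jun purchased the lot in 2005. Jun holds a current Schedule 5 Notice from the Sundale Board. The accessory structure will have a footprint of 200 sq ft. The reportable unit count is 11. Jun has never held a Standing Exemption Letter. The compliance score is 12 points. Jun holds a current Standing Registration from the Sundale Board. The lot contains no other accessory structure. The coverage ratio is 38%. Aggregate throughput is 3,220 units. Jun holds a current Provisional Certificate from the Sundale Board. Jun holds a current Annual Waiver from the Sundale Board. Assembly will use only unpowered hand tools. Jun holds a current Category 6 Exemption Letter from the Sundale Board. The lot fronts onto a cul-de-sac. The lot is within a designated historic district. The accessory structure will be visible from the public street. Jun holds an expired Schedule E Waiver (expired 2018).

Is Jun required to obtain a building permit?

All of (a)'s requirements are met (assembly uses only hand tools; the coverage ratio is 38%, less than the 56% limit). However, paragraph (f) must be considered: (f) operates against (a): the lot is in a historic district. So (a) is unavailable.
Exception (b)'s conditions are all satisfied: aggregate throughput is 3,220 units, under the 3,470 units limit; the reportable unit count is 11, under the 12 limit. As to paragraphs (g)–(n): (g) would limit (b) — the qualifying period is 340 days, below the 360 days limit — but (h) sets (g) aside: (h) operates against (g): a current Class 6 Certificate is held. (i) is engaged (the compliance score is 12 points, below the 16 points limit), but is displaced by (j): (j) operates against (i): a current Category 6 Exemption Letter is held. (k) would limit (j) — a current Schedule 5 Notice is held — but (l) sets (k) aside: (l) applies — a current Provisional Certificate is held. (m) operates (the reference index is 444, meeting the 420 threshold), but yields to (n): (n) operates against (m): a current Annual Waiver is held. So (b) applies.
All of (c)'s requirements are met (the lot has no other accessory structure; the structure's footprint is 200 sq ft, below the 250 sq ft limit). Turning to paragraphs (o)–(p): (o) operates against (c): a current Schedule 6 Clearance is held. (p) is not engaged (the lot is solely residential), so (o) stands. So (c) is unavailable.
Exception (d) requires that the structure will not be visible from the public street; but the structure will be visible from the street, so (d) is unavailable.
Exception (e) does not apply: the Standing Exemption Letter is not current.

No — exception (b) applies; Jun does not need a building permit.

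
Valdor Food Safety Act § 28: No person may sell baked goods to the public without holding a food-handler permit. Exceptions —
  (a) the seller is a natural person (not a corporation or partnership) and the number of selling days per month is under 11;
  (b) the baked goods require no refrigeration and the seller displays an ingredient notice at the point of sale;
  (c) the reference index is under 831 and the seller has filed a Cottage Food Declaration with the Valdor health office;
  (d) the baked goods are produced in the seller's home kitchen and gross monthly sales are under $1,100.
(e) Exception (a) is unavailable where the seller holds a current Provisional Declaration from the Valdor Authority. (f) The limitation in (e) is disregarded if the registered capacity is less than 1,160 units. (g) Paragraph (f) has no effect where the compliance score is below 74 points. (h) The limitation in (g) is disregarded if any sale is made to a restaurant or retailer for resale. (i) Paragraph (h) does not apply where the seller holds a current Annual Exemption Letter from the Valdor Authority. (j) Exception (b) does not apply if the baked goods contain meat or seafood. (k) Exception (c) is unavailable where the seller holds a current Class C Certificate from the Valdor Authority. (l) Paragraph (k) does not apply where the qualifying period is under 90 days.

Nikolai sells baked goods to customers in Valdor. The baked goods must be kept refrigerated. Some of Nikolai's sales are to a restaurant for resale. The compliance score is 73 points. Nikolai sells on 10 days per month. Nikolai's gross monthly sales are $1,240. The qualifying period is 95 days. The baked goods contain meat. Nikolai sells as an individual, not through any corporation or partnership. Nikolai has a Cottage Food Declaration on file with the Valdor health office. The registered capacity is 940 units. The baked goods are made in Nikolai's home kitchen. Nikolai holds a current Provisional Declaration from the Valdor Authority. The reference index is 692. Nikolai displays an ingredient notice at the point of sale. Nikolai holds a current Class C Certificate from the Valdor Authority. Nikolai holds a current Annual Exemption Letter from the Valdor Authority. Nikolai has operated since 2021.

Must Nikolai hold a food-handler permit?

Exception (a)'s conditions are all satisfied: the seller is a natural person; the number of selling days per month is 10, under the 11 limit. Turning to paragraphs (e)–(i): (e) operates against (a): a current Provisional Declaration is held. (f) operates (the registered capacity is 940 units, less than the 1,160 units limit), but yields to (g): (g) operates against (f): the compliance score is 73 points, below the 74 points limit. (h) would limit (g) — some sales are to a restaurant for resale — but (i) sets (h) aside: (i) operates against (h): a current Annual Exemption Letter is held. Exception (a) does not apply.
Exception (b) does not apply: the baked goods require refrigeration.
All of (c)'s requirements are met (the reference index is 692, under the 831 limit; a Cottage Food Declaration is on file). But applying paragraphs (k)–(l): (k) operates — a current Class C Certificate is held. (l), which would lift (k), is inapplicable — the qualifying period is 95 days, not under 90 days. (c) is therefore removed.
Exception (d) requires that gross monthly sales are under $1,100; but gross monthly sales are $1,240, not under $1,100, so (d) is unavailable.
Every exception is unavailable, so the rule governs.

Yes — Nikolai must hold a food-handler permit.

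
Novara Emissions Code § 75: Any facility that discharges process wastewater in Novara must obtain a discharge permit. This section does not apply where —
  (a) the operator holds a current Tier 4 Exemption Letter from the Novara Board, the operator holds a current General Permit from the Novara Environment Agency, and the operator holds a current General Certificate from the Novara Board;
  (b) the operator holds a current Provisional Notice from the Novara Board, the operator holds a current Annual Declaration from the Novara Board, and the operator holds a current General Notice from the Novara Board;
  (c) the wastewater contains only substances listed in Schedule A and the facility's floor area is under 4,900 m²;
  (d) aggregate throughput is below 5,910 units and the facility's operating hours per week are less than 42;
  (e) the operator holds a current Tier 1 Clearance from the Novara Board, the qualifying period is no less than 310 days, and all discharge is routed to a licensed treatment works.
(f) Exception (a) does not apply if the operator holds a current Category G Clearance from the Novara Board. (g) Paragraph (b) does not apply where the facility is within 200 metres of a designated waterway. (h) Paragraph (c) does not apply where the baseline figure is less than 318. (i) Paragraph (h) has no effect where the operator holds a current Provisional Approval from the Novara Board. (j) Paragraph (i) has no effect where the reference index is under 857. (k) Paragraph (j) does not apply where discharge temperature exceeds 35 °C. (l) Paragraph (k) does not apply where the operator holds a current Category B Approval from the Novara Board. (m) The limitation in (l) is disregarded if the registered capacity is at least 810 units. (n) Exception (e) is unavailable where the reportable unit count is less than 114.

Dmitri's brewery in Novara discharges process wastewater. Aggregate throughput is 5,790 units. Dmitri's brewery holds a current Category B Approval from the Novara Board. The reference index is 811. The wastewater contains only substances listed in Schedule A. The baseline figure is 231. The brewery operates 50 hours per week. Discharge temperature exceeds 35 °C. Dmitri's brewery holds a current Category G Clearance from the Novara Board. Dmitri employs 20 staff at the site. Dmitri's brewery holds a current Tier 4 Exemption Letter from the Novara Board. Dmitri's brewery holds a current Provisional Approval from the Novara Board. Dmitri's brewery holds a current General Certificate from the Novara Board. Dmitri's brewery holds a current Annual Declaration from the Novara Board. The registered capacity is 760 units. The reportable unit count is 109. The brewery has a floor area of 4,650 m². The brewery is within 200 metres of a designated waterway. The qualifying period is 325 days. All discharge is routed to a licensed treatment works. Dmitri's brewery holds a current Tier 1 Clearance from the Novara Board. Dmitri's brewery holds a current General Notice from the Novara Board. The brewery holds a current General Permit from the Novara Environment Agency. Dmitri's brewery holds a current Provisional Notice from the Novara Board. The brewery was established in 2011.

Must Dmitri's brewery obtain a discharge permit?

All of (a)'s requirements are met (a current Tier 4 Exemption Letter is held; a current General Permit is held; a current General Certificate is held). However, paragraph (f) must be considered: (f) applies — a current Category G Clearance is held. Exception (a) does not apply.
All of (b)'s requirements are met (a current Provisional Notice is held; a current Annual Declaration is held; a current General Notice is held). But: (g) operates — the brewery is within 200 m of a designated waterway. Exception (b) does not apply.
Exception (c): the wastewater is Schedule-A-only; the facility's floor area is 4,650 m², under the 4,900 m² limit — every condition holds. But applying paragraphs (h)–(m): (h) is engaged — the baseline figure is 231, less than the 318 limit. (i) would limit (h) — a current Provisional Approval is held — but (j) sets (i) aside: (j) is triggered — the reference index is 811, under the 857 limit. (k) would limit (j) — discharge temperature exceeds 35 °C — but (l) sets (k) aside: (l) operates against (k): a current Category B Approval is held. (m), which would lift (l), does not operate here — the registered capacity is 760 units, short of 810 units. Exception (c) does not apply.
Exception (d) requires that the facility's operating hours per week are less than 42; but the facility's operating hours per week are 50, not less than 42, so (d) is unavailable.
All of (e)'s requirements are met (a current Tier 1 Clearance is held; the qualifying period is 325 days, meeting the 310 days threshold; discharge is routed to a licensed treatment works). But applying paragraph (n): (n) is triggered — the reportable unit count is 109, less than the 114 limit. (e) is therefore removed.
None of the exceptions is available; § 75 applies in full.

Yes — Dmitri's brewery must obtain a discharge permit.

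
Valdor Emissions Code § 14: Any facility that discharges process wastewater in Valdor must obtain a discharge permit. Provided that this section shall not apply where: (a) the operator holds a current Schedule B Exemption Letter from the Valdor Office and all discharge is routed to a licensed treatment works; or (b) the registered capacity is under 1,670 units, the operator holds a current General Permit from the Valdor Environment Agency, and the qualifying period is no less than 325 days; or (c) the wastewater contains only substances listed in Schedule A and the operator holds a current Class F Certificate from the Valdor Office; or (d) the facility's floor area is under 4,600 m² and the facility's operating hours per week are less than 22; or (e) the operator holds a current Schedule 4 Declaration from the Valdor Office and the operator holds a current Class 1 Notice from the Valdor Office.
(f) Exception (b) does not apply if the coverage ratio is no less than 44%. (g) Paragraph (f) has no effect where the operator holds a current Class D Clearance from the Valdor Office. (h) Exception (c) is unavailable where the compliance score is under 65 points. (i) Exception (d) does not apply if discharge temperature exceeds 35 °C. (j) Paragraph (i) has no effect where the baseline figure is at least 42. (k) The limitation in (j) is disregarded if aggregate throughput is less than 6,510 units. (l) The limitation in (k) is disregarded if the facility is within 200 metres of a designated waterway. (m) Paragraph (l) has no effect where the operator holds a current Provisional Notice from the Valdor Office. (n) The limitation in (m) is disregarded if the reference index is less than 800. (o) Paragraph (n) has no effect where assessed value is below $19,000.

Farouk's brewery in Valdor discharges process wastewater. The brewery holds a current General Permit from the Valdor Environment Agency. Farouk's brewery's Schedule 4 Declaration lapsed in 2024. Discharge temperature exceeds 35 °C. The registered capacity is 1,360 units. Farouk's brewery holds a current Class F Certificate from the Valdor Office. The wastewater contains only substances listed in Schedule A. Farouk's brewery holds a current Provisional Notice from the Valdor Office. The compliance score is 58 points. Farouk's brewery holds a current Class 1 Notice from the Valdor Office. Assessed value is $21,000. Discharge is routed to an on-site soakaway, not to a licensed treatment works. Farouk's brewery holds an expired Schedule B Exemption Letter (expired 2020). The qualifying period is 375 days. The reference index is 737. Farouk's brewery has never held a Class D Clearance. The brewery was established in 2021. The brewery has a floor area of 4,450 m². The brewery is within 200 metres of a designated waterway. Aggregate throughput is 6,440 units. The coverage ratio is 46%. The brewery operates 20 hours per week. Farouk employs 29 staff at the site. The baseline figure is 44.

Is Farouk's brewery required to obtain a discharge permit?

No — exception (d) applies; Farouk's brewery is not required to obtain a discharge permit.

Exception (a) does not apply: the Schedule B Exemption Letter is not current.
Exception (b)'s conditions are all satisfied: the registered capacity is 1,360 units, under the 1,670 units limit; a current General Permit is held; the qualifying period is 375 days, meeting the 325 days threshold. Turning to paragraphs (f)–(g): (f) operates against (b): the coverage ratio is 46%, meeting the 44% threshold. (g), which would lift (f), is inapplicable — the Class D Clearance is not current. (b) is therefore removed.
Exception (c) is satisfied on its face — the wastewater is Schedule-A-only; a current Class F Certificate is held. But applying paragraph (h): (h) is triggered — the compliance score is 58 points, under the 65 points limit. Exception (c) does not apply.
Exception (d) is satisfied on its face — the facility's floor area is 4,450 m², under the 4,600 m² limit; the facility's operating hours per week are 20, less than the 22 limit. Under paragraphs (i)–(o): (i) would limit (d) — discharge temperature exceeds 35 °C — but (j) sets (i) aside: (j) operates against (i): the baseline figure is 44, meeting the 42 threshold. (k) would limit (j) — aggregate throughput is 6,440 units, less than the 6,510 units limit — but (l) sets (k) aside: (l) operates against (k): the brewery is within 200 m of a designated waterway. (m) is triggered (a current Provisional Notice is held), but is displaced by (n): (n) operates against (m): the reference index is 737, less than the 800 limit. (o) is not triggered (assessed value is $21,000, not below $19,000), so (n) stands. (d) remains available.
Exception (e) fails — the Schedule 4 Declaration is not current.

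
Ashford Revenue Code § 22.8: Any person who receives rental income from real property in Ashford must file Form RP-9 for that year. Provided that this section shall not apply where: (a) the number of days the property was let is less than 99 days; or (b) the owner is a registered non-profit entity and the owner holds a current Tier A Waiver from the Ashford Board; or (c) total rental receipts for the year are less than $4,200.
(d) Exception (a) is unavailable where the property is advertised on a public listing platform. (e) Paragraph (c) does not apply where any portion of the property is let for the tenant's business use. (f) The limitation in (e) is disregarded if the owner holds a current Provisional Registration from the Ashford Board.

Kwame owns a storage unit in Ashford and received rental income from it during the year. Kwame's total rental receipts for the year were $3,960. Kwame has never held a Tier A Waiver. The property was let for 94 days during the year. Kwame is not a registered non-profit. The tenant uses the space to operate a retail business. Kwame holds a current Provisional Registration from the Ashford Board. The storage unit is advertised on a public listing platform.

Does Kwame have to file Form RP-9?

No — exception (c) applies; Kwame is not required to file Form RP-9.

All of (a)'s requirements are met (the number of days the property was let is 94 days, less than the 99 days limit). Turning to paragraph (d): (d) operates against (a): the property is publicly advertised. So (a) is unavailable.
Exception (b) requires that the owner is a registered non-profit entity; but Kwame is not a registered non-profit, so (b) is unavailable.
Exception (c) is satisfied on its face — total rental receipts for the year are $3,960, less than the $4,200 limit. Considering the limiting provisions: (e) is triggered (the space is let for business use), but is set aside by (f): (f) operates — a current Provisional Registration is held. (c) remains available.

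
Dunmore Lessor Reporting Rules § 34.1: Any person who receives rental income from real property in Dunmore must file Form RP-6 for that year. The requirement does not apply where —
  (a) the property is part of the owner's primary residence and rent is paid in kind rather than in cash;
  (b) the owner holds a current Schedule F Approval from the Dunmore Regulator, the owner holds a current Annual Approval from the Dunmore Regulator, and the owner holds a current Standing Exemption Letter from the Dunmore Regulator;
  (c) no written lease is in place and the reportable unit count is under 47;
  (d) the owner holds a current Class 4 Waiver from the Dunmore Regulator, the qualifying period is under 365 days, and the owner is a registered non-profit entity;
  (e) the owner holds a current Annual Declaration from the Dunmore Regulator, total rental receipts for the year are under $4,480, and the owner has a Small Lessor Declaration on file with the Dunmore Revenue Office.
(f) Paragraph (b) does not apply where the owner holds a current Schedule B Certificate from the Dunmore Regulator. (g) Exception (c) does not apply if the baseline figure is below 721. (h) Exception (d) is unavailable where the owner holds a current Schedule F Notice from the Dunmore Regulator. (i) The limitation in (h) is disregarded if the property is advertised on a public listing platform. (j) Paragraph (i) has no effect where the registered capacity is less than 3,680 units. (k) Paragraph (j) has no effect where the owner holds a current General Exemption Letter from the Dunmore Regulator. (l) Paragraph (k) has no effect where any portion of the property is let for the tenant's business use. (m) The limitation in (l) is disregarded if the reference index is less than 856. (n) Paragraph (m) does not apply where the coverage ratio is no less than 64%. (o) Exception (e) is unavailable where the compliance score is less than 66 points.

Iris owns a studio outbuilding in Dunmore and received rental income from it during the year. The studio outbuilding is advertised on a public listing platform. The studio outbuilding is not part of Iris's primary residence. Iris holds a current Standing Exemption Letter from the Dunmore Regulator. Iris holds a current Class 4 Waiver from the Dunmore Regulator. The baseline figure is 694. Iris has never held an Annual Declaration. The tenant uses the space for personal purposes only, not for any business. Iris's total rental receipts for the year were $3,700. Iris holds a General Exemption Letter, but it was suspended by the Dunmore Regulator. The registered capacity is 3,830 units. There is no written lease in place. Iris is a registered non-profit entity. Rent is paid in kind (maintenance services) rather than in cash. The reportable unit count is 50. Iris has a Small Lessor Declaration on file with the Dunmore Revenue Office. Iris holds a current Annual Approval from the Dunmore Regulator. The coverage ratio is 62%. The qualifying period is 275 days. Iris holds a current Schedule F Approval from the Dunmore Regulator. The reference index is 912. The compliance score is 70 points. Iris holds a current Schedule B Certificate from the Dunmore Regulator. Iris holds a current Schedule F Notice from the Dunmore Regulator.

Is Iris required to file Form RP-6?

No — exception (d) applies; Iris is not required to file Form RP-6.

Exception (a) does not apply: the studio outbuilding is not part of the primary residence.
Exception (b) is satisfied on its face — a current Schedule F Approval is held; a current Annual Approval is held; a current Standing Exemption Letter is held. However, paragraph (f) must be considered: (f) applies — a current Schedule B Certificate is held. (b) is therefore removed.
Exception (c) fails — the reportable unit count is 50, not under 47.
Exception (d) is satisfied on its face — a current Class 4 Waiver is held; the qualifying period is 275 days, under the 365 days limit; Iris is a registered non-profit. As to paragraphs (h)–(n): (h) is triggered (a current Schedule F Notice is held), but is overridden by (i): (i) is engaged — the property is publicly advertised. (j), which would lift (i), does not operate here — the registered capacity is 3,830 units, not less than 3,680 units. (d) remains available.
Exception (e) fails — there is no Annual Declaration in force.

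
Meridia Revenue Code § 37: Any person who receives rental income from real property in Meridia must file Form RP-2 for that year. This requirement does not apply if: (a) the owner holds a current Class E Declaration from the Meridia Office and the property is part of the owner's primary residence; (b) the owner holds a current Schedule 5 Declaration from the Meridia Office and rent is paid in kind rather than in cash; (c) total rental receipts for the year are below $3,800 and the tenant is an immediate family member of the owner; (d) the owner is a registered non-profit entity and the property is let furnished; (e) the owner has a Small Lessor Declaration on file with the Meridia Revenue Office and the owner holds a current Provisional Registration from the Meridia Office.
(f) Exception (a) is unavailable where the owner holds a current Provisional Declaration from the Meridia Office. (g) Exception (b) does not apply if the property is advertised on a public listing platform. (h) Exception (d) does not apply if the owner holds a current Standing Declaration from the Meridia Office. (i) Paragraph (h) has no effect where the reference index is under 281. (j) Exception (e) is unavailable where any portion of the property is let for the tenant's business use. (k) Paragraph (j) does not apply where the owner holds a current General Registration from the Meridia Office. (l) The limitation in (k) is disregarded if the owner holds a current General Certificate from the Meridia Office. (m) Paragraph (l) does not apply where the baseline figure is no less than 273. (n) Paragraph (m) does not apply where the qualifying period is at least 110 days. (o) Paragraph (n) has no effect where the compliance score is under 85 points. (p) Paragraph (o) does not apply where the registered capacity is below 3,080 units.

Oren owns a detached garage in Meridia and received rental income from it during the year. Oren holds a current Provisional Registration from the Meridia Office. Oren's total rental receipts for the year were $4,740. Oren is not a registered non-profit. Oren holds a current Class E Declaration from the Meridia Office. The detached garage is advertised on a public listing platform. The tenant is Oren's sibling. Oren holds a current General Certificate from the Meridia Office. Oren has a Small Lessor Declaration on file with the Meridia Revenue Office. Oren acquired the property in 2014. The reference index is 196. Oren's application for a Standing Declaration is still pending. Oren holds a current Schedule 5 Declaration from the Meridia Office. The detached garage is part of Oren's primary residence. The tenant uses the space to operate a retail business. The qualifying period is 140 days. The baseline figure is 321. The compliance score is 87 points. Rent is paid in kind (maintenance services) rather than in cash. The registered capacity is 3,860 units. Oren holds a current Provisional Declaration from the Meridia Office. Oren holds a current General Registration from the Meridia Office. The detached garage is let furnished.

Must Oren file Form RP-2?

Exception (a): a current Class E Declaration is held; the detached garage is part of the primary residence — every condition holds. However, paragraph (f) must be considered: (f) is triggered — a current Provisional Declaration is held. (a) is therefore removed.
All of (b)'s requirements are met (a current Schedule 5 Declaration is held; rent is paid in kind). However, paragraph (g) must be considered: (g) is triggered — the property is publicly advertised. (b) is therefore removed.
Exception (c) fails — total rental receipts for the year are $4,740, not below $3,800.
Exception (d) fails — Oren is not a registered non-profit.
Exception (e): a Small Lessor Declaration is on file; a current Provisional Registration is held — every condition holds. But: (j) is triggered — the space is let for business use. (k) would limit (j) — a current General Registration is held — but (l) sets (k) aside: (l) applies — a current General Certificate is held. (m) operates (the baseline figure is 321, meeting the 273 threshold), but yields to (n): (n) is engaged — the qualifying period is 140 days, meeting the 110 days threshold. (o), which would lift (n), is not triggered — the compliance score is 87 points, not under 85 points. Exception (e) does not apply.
No exception is made out. Oren falls within the general rule.

Yes — Oren must file Form RP-2.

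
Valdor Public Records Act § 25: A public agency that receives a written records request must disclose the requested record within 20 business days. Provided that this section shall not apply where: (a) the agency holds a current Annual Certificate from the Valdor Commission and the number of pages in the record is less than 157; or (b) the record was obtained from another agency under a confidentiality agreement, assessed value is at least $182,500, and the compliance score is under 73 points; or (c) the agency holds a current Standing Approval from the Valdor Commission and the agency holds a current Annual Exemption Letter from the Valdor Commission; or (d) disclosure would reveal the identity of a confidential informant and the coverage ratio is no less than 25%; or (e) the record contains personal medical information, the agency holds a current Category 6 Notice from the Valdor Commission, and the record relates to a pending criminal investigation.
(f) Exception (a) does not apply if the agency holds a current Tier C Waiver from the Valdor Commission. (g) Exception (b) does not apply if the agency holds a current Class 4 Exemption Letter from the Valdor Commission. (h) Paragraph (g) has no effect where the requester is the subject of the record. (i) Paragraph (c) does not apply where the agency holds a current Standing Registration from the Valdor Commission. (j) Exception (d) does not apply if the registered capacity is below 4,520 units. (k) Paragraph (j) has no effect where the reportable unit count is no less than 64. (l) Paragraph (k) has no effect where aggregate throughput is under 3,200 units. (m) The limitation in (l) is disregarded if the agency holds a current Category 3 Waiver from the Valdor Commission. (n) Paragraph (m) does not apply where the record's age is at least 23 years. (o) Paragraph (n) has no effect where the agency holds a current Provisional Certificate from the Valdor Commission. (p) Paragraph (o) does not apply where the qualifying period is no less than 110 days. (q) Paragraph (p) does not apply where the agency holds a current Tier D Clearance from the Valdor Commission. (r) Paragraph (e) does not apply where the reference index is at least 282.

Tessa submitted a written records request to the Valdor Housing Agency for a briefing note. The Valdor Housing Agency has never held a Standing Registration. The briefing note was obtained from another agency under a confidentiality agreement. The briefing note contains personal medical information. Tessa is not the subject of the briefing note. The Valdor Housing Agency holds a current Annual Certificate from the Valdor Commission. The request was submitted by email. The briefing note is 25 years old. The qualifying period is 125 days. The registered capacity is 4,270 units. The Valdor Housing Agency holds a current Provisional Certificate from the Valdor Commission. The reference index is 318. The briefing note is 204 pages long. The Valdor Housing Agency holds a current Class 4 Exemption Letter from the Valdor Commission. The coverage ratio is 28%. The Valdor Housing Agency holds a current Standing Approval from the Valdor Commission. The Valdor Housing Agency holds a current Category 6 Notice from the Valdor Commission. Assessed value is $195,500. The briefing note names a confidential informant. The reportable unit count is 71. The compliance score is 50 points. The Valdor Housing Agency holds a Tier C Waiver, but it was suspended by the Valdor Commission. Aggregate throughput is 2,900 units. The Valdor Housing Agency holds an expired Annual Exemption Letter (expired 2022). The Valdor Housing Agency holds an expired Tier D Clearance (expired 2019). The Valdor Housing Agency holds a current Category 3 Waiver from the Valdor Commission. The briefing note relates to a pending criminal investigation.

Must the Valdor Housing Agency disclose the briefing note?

Exception (a) requires that the number of pages in the record is less than 157; but the number of pages in the record is 204, not less than 157, so (a) is unavailable.
Exception (b)'s conditions are all satisfied: the briefing note was obtained under a confidentiality agreement; assessed value is $195,500, meeting the $182,500 threshold; the compliance score is 50 points, under the 73 points limit. However, paragraphs (g)–(h) must be considered: (g) operates against (b): a current Class 4 Exemption Letter is held. (h), which would lift (g), is not triggered — Tessa is not the subject of the briefing note. So (b) is unavailable.
Exception (c) requires that the agency holds a current Annual Exemption Letter from the Valdor Commission; but the Annual Exemption Letter is not current, so (c) is unavailable.
Exception (d)'s conditions are all satisfied: the briefing note names a confidential informant; the coverage ratio is 28%, meeting the 25% threshold. However, paragraphs (j)–(q) must be considered: (j) operates against (d): the registered capacity is 4,270 units, below the 4,520 units limit. (k) operates (the reportable unit count is 71, meeting the 64 threshold), but is overridden by (l): (l) operates against (k): aggregate throughput is 2,900 units, under the 3,200 units limit. (m) would limit (l) — a current Category 3 Waiver is held — but (n) sets (m) aside: (n) operates against (m): the record's age is 25 years, meeting the 23 years threshold. (o) would limit (n) — a current Provisional Certificate is held — but (p) sets (o) aside: (p) operates against (o): the qualifying period is 125 days, meeting the 110 days threshold. (q), which would lift (p), is not engaged — the Tier D Clearance is not current. Exception (d) does not apply.
All of (e)'s requirements are met (the briefing note contains personal medical information; a current Category 6 Notice is held; the briefing note relates to a pending investigation). But: (r) applies — the reference index is 318, meeting the 282 threshold. Exception (e) does not apply.
None of the exceptions is available; § 25 applies in full.

Yes — the Valdor Housing Agency must disclose the briefing note.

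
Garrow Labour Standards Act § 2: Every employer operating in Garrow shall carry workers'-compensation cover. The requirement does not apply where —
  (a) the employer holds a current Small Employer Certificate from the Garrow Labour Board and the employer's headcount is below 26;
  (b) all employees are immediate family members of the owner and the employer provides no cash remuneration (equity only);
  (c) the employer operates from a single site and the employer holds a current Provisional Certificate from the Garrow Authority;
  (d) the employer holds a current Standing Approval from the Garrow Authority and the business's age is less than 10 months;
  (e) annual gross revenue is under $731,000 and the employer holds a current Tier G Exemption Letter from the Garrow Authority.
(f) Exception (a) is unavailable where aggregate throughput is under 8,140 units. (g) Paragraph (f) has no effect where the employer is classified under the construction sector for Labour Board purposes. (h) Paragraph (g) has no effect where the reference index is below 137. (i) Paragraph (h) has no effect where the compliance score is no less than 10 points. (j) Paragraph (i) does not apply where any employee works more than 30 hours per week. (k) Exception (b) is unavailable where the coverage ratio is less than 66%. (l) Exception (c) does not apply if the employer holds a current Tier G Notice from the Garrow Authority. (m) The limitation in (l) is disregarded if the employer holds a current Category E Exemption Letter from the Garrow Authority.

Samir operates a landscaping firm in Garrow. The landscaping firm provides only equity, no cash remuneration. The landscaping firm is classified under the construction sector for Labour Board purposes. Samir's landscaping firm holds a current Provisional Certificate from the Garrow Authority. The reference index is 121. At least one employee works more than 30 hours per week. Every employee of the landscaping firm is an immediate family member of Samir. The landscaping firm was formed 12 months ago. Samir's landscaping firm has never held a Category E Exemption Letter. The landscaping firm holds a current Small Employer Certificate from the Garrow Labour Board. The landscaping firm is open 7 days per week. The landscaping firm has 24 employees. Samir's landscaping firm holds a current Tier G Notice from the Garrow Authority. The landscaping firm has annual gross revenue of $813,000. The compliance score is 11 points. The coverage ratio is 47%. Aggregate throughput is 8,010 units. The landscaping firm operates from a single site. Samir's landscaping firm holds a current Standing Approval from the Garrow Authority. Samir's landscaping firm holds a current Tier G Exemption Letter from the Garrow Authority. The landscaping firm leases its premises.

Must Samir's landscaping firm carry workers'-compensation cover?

Yes — Samir's landscaping firm must carry workers'-compensation cover.

Exception (a) is satisfied on its face — a current Small Employer Certificate is held; the employer's headcount is 24, below the 26 limit. However, paragraphs (f)–(j) must be considered: (f) operates against (a): aggregate throughput is 8,010 units, under the 8,140 units limit. (g) is triggered (the landscaping firm is classified under the construction sector), but is overridden by (h): (h) is triggered — the reference index is 121, below the 137 limit. (i) is engaged (the compliance score is 11 points, meeting the 10 points threshold), but is set aside by (j): (j) operates against (i): at least one employee exceeds 30 hours/week. So (a) is unavailable.
Exception (b): every employee is an immediate family member; remuneration is equity-only — every condition holds. But applying paragraph (k): (k) operates against (b): the coverage ratio is 47%, less than the 66% limit. Exception (b) does not apply.
Exception (c): the employer operates from a single site; a current Provisional Certificate is held — every condition holds. However, paragraphs (l)–(m) must be considered: (l) operates against (c): a current Tier G Notice is held. (m), which would lift (l), does not operate here — the Category E Exemption Letter is not current. So (c) is unavailable.
Exception (d) does not apply: the business's age is 12 months, not less than 10 months.
Exception (e) does not apply: annual gross revenue is $813,000, not under $731,000.
No exception is made out. Samir's landscaping firm falls within the general rule.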